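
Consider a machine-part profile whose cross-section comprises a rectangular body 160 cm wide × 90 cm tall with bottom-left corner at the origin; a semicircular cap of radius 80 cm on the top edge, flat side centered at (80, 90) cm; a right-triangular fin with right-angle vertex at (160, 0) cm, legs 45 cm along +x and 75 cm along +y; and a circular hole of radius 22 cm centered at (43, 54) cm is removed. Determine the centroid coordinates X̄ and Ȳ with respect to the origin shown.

rectangular body: A = 160 × 90 = 14400.00, centroid at (80.00, 45.00).
semicircular top: A = ½π·80² = 10053.10, centroid at (80.00, 123.95).
triangular fin: A = ½·45·75 = 1687.50, centroid at (175.00, 25.00).
hole: A = −π·22² = -1520.53, centroid at (43.00, 54.00).
ΣA = 24620.07 cm², ΣAX̄ = 2186177.39 cm³, ΣAȲ = 1854190.85 cm³.
X̄ = 2186177.39/24620.07 = 88.80 cm; Ȳ = 1854190.85/24620.07 = 75.31 cm.

X̄ = 88.80 cm, Ȳ = 75.31 cm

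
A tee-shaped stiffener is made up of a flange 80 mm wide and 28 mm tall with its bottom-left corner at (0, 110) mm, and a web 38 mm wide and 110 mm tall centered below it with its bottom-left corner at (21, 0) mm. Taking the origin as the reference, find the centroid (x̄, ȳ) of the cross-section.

x̄ = 40.00 mm, ȳ = 79.07 mm

web: A = 38 × 110 = 4180.00, centroid at (40.00, 55.00).
flange: A = 80 × 28 = 2240.00, centroid at (40.00, 124.00).
ΣA = 6420.00 mm²
ΣAx̄ = (4180.00)(40.00) + (2240.00)(40.00) = 256800.00 mm³
ΣAȳ = (4180.00)(55.00) + (2240.00)(124.00) = 507660.00 mm³
x̄ = 256800.00 / 6420.00 = 40.00 mm
ȳ = 507660.00 / 6420.00 = 79.07 mm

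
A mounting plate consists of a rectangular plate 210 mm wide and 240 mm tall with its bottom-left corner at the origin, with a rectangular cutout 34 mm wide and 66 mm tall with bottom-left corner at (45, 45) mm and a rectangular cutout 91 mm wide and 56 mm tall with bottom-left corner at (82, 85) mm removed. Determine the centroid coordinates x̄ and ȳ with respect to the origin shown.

plate: A = 210 × 240 = 50400.00, centroid at (105.00, 120.00).
hole 1: A = −(34 × 66) = -2244.00, centroid at (62.00, 78.00).
hole 2: A = −(91 × 56) = -5096.00, centroid at (127.50, 113.00).
ΣA = 43060.00 mm²
ΣAx̄ = (50400.00)(105.00) + (-2244.00)(62.00) + (-5096.00)(127.50) = 4503132.00 mm³
ΣAȳ = (50400.00)(120.00) + (-2244.00)(78.00) + (-5096.00)(113.00) = 5297120.00 mm³
x̄ = 4503132.00 / 43060.00 = 104.58 mm
ȳ = 5297120.00 / 43060.00 = 123.02 mm

x̄ = 104.58 mm, ȳ = 123.02 mm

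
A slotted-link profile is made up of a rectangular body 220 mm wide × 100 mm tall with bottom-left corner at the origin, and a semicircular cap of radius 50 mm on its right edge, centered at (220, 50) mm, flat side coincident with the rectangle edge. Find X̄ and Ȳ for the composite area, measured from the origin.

rectangular body: A = 220 × 100 = 22000.00, centroid at (110.00, 50.00).
semicircular end: A = ½π·50² = 3926.99, centroid at (241.22, 50.00).
ΣA = 25926.99 mm², ΣAX̄ = 3367271.31 mm³, ΣAȲ = 1296349.54 mm³.
X̄ = 3367271.31/25926.99 = 129.88 mm; Ȳ = 1296349.54/25926.99 = 50.00 mm.

X̄ = 129.88 mm, Ȳ = 50.00 mm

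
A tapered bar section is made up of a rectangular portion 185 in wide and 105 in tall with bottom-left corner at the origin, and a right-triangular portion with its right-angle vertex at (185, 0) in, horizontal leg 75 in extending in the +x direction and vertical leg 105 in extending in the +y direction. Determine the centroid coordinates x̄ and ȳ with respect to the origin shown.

rectangular portion: A = 185 × 105 = 19425.00, centroid at (92.50, 52.50).
triangular portion: A = ½·75·105 = 3937.50, centroid at (210.00, 35.00).
ΣA = 23362.50 in²
ΣAx̄ = (19425.00)(92.50) + (3937.50)(210.00) = 2623687.50 in³
ΣAȳ = (19425.00)(52.50) + (3937.50)(35.00) = 1157625.00 in³
x̄ = 2623687.50 / 23362.50 = 112.30 in
ȳ = 1157625.00 / 23362.50 = 49.55 in

x̄ = 112.30 in, ȳ = 49.55 in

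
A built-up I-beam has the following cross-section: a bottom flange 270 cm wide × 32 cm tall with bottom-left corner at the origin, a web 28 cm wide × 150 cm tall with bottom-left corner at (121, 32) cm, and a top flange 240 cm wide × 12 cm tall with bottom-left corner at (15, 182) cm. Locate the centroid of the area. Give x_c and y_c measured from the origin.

x_c = 135.00 cm, y_c = 71.82 cm

bottom flange: A = 270 × 32 = 8640.00, centroid at (135.00, 16.00).
web: A = 28 × 150 = 4200.00, centroid at (135.00, 107.00).
top flange: A = 240 × 12 = 2880.00, centroid at (135.00, 188.00).
ΣA = 15720.00 cm², ΣAx_c = 2122200.00 cm³, ΣAy_c = 1129080.00 cm³.
x_c = 2122200.00/15720.00 = 135.00 cm; y_c = 1129080.00/15720.00 = 71.82 cm.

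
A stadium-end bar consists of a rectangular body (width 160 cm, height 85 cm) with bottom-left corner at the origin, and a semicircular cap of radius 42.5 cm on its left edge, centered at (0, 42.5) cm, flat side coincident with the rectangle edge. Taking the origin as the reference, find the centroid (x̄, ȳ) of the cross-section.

x̄ = 63.08 cm, ȳ = 42.50 cm

rectangular body: A = 160 × 85 = 13600.00, centroid at (80.00, 42.50).
semicircular end: A = ½π·42.5² = 2837.25, centroid at (-18.04, 42.50).
ΣA = 16437.25 cm²
ΣAx̄ = (13600.00)(80.00) + (2837.25)(-18.04) = 1036822.92 cm³
ΣAȳ = (13600.00)(42.50) + (2837.25)(42.50) = 698583.16 cm³
x̄ = 1036822.92 / 16437.25 = 63.08 cm
ȳ = 698583.16 / 16437.25 = 42.50 cm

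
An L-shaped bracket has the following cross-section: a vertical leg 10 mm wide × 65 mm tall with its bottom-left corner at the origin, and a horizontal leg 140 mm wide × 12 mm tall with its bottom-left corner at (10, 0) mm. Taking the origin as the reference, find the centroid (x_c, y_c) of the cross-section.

x_c = 59.08 mm, y_c = 13.39 mm

Part | A | x̄ᵢ | ȳᵢ | A·x̄ᵢ | A·ȳᵢ
vertical leg | 650.00 | 5.00 | 32.50 | 3250.00 | 21125.00
horizontal leg | 1680.00 | 80.00 | 6.00 | 134400.00 | 10080.00
Σ | 2330.00 |  |  | 137650.00 | 31205.00
x_c = 137650.00 / 2330.00 = 59.08 mm
y_c = 31205.00 / 2330.00 = 13.39 mm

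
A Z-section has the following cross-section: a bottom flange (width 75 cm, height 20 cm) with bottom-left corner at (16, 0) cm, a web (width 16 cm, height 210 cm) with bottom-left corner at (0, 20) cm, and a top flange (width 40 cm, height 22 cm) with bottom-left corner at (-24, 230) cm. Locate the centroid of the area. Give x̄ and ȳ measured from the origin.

x̄ = 18.05 cm, ȳ = 112.73 cm

bottom flange: A = 75 × 20 = 1500.00, centroid at (53.50, 10.00).
web: A = 16 × 210 = 3360.00, centroid at (8.00, 125.00).
top flange: A = 40 × 22 = 880.00, centroid at (-4.00, 241.00).
ΣA = 5740.00 cm², ΣAx̄ = 103610.00 cm³, ΣAȳ = 647080.00 cm³.
x̄ = 103610.00/5740.00 = 18.05 cm; ȳ = 647080.00/5740.00 = 112.73 cm.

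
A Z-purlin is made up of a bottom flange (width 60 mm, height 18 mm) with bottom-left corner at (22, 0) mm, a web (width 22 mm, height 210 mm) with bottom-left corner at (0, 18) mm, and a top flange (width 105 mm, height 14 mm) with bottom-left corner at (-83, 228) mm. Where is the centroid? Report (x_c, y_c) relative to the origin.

x_c = 8.67 mm, y_c = 128.79 mm

Part | A | x̄ᵢ | ȳᵢ | A·x̄ᵢ | A·ȳᵢ
bottom flange | 1080.00 | 52.00 | 9.00 | 56160.00 | 9720.00
web | 4620.00 | 11.00 | 123.00 | 50820.00 | 568260.00
top flange | 1470.00 | -30.50 | 235.00 | -44835.00 | 345450.00
Σ | 7170.00 |  |  | 62145.00 | 923430.00
x_c = 62145.00 / 7170.00 = 8.67 mm
y_c = 923430.00 / 7170.00 = 128.79 mm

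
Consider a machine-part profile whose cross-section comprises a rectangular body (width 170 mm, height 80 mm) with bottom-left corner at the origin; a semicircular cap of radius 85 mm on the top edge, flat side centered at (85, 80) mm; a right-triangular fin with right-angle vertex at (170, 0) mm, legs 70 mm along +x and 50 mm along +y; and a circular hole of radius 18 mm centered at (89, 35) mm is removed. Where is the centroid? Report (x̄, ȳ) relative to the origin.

x̄ = 92.22 mm, ȳ = 72.23 mm

rectangular body: A = 170 × 80 = 13600.00, centroid at (85.00, 40.00).
semicircular top: A = ½π·85² = 11349.00, centroid at (85.00, 116.08).
triangular fin: A = ½·70·50 = 1750.00, centroid at (193.33, 16.67).
hole: A = −π·18² = -1017.88, centroid at (89.00, 35.00).
ΣA = 25681.13 mm²
ΣAx̄ = (13600.00)(85.00) + (11349.00)(85.00) + (1750.00)(193.33) + (-1017.88)(89.00) = 2368407.66 mm³
ΣAȳ = (13600.00)(40.00) + (11349.00)(116.08) + (1750.00)(16.67) + (-1017.88)(35.00) = 1854877.95 mm³
x̄ = 2368407.66 / 25681.13 = 92.22 mm
ȳ = 1854877.95 / 25681.13 = 72.23 mm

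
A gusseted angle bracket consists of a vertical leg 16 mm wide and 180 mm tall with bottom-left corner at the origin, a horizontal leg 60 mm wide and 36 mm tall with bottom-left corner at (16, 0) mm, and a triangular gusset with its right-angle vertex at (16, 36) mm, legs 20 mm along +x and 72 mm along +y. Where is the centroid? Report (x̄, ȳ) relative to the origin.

x̄ = 24.08 mm, ȳ = 59.25 mm

vertical leg: A = 16 × 180 = 2880.00, centroid at (8.00, 90.00).
horizontal leg: A = 60 × 36 = 2160.00, centroid at (46.00, 18.00).
gusset: A = ½·20·72 = 720.00, centroid at (22.67, 60.00).
ΣA = 5760.00 mm², ΣAx̄ = 138720.00 mm³, ΣAȳ = 341280.00 mm³.
x̄ = 138720.00/5760.00 = 24.08 mm; ȳ = 341280.00/5760.00 = 59.25 mm.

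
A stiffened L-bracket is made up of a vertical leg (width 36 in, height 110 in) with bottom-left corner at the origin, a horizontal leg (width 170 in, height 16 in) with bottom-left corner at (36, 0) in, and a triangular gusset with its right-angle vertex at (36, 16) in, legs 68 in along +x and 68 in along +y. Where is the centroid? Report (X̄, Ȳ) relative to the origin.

Part | A | x̄ᵢ | ȳᵢ | A·x̄ᵢ | A·ȳᵢ
vertical leg | 3960.00 | 18.00 | 55.00 | 71280.00 | 217800.00
horizontal leg | 2720.00 | 121.00 | 8.00 | 329120.00 | 21760.00
gusset | 2312.00 | 58.67 | 38.67 | 135637.33 | 89397.33
Σ | 8992.00 |  |  | 536037.33 | 328957.33
X̄ = 536037.33 / 8992.00 = 59.61 in
Ȳ = 328957.33 / 8992.00 = 36.58 in

X̄ = 59.61 in, Ȳ = 36.58 in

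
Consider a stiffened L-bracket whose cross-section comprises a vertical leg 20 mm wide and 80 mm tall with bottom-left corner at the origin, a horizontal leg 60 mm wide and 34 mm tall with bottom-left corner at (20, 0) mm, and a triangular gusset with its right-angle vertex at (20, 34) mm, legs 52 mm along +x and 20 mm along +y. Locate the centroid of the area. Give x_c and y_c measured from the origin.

x_c = 33.03 mm, y_c = 28.80 mm

vertical leg: A = 20 × 80 = 1600.00, centroid at (10.00, 40.00).
horizontal leg: A = 60 × 34 = 2040.00, centroid at (50.00, 17.00).
gusset: A = ½·52·20 = 520.00, centroid at (37.33, 40.67).
ΣA = 4160.00 mm², ΣAx_c = 137413.33 mm³, ΣAy_c = 119826.67 mm³.
x_c = 137413.33/4160.00 = 33.03 mm; y_c = 119826.67/4160.00 = 28.80 mm.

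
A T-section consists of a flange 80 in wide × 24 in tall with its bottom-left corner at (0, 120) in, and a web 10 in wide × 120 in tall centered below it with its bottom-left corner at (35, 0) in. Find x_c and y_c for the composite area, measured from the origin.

web: A = 10 × 120 = 1200.00, centroid at (40.00, 60.00).
flange: A = 80 × 24 = 1920.00, centroid at (40.00, 132.00).
ΣA = 3120.00 in²
ΣAx_c = (1200.00)(40.00) + (1920.00)(40.00) = 124800.00 in³
ΣAy_c = (1200.00)(60.00) + (1920.00)(132.00) = 325440.00 in³
x_c = 124800.00 / 3120.00 = 40.00 in
y_c = 325440.00 / 3120.00 = 104.31 in

x_c = 40.00 in, y_c = 104.31 in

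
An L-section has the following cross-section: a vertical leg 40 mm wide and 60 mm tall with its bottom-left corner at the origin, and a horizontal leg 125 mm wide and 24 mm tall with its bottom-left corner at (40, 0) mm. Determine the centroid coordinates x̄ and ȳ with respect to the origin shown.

vertical leg: A = 40 × 60 = 2400.00, centroid at (20.00, 30.00).
horizontal leg: A = 125 × 24 = 3000.00, centroid at (102.50, 12.00).
ΣA = 5400.00 mm²
ΣAx̄ = (2400.00)(20.00) + (3000.00)(102.50) = 355500.00 mm³
ΣAȳ = (2400.00)(30.00) + (3000.00)(12.00) = 108000.00 mm³
x̄ = 355500.00 / 5400.00 = 65.83 mm
ȳ = 108000.00 / 5400.00 = 20.00 mm

x̄ = 65.83 mm, ȳ = 20.00 mm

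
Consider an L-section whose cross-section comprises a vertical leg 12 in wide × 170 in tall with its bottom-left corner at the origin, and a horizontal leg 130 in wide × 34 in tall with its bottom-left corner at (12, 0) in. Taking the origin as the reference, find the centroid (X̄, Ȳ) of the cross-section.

Part | A | x̄ᵢ | ȳᵢ | A·x̄ᵢ | A·ȳᵢ
vertical leg | 2040.00 | 6.00 | 85.00 | 12240.00 | 173400.00
horizontal leg | 4420.00 | 77.00 | 17.00 | 340340.00 | 75140.00
Σ | 6460.00 |  |  | 352580.00 | 248540.00
X̄ = 352580.00 / 6460.00 = 54.58 in
Ȳ = 248540.00 / 6460.00 = 38.47 in

X̄ = 54.58 in, Ȳ = 38.47 in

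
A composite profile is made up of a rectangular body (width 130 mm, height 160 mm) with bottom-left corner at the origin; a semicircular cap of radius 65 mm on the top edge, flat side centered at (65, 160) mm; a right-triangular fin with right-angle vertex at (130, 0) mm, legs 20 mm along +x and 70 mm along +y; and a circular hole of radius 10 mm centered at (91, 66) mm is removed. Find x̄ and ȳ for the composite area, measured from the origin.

Part | A | x̄ᵢ | ȳᵢ | A·x̄ᵢ | A·ȳᵢ
rectangular body | 20800.00 | 65.00 | 80.00 | 1352000.00 | 1664000.00
semicircular top | 6636.61 | 65.00 | 187.59 | 431379.94 | 1244941.65
triangular fin | 700.00 | 136.67 | 23.33 | 95666.67 | 16333.33
hole | -314.16 | 91.00 | 66.00 | -28588.49 | -20734.51
Σ | 27822.46 |  |  | 1850458.11 | 2904540.47
x̄ = 1850458.11 / 27822.46 = 66.51 mm
ȳ = 2904540.47 / 27822.46 = 104.40 mm

x̄ = 66.51 mm, ȳ = 104.40 mm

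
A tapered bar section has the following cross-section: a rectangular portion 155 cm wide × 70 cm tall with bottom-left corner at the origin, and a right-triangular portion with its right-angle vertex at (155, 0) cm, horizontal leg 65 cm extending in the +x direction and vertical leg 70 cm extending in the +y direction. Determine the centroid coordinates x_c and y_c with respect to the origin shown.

rectangular portion: A = 155 × 70 = 10850.00, centroid at (77.50, 35.00).
triangular portion: A = ½·65·70 = 2275.00, centroid at (176.67, 23.33).
ΣA = 13125.00 cm², ΣAx_c = 1242791.67 cm³, ΣAy_c = 432833.33 cm³.
x_c = 1242791.67/13125.00 = 94.69 cm; y_c = 432833.33/13125.00 = 32.98 cm.

x_c = 94.69 cm, y_c = 32.98 cm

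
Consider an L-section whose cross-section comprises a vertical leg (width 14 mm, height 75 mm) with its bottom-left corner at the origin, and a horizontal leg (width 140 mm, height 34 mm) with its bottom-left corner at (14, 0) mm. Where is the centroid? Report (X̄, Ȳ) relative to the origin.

Part | A | x̄ᵢ | ȳᵢ | A·x̄ᵢ | A·ȳᵢ
vertical leg | 1050.00 | 7.00 | 37.50 | 7350.00 | 39375.00
horizontal leg | 4760.00 | 84.00 | 17.00 | 399840.00 | 80920.00
Σ | 5810.00 |  |  | 407190.00 | 120295.00
X̄ = 407190.00 / 5810.00 = 70.08 mm
Ȳ = 120295.00 / 5810.00 = 20.70 mm

X̄ = 70.08 mm, Ȳ = 20.70 mm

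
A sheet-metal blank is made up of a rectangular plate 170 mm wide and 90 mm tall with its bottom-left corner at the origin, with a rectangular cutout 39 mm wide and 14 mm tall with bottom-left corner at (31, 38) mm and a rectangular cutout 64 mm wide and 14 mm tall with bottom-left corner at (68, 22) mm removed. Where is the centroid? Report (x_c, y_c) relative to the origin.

x_c = 85.39 mm, y_c = 46.03 mm

Part | A | x̄ᵢ | ȳᵢ | A·x̄ᵢ | A·ȳᵢ
plate | 15300.00 | 85.00 | 45.00 | 1300500.00 | 688500.00
hole 1 | -546.00 | 50.50 | 45.00 | -27573.00 | -24570.00
hole 2 | -896.00 | 100.00 | 29.00 | -89600.00 | -25984.00
Σ | 13858.00 |  |  | 1183327.00 | 637946.00
x_c = 1183327.00 / 13858.00 = 85.39 mm
y_c = 637946.00 / 13858.00 = 46.03 mm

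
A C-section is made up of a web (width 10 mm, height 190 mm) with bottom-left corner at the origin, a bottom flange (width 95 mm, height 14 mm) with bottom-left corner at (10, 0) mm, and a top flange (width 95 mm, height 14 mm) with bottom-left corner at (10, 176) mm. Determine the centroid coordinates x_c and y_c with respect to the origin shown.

web: A = 10 × 190 = 1900.00, centroid at (5.00, 95.00).
bottom flange: A = 95 × 14 = 1330.00, centroid at (57.50, 7.00).
top flange: A = 95 × 14 = 1330.00, centroid at (57.50, 183.00).
ΣA = 4560.00 mm², ΣAx_c = 162450.00 mm³, ΣAy_c = 433200.00 mm³.
x_c = 162450.00/4560.00 = 35.62 mm; y_c = 433200.00/4560.00 = 95.00 mm.

x_c = 35.62 mm, y_c = 95.00 mm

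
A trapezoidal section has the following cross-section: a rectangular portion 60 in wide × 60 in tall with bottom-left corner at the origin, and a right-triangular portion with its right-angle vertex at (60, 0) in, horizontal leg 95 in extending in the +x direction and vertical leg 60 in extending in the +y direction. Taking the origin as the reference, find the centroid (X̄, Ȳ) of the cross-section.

Part | A | x̄ᵢ | ȳᵢ | A·x̄ᵢ | A·ȳᵢ
rectangular portion | 3600.00 | 30.00 | 30.00 | 108000.00 | 108000.00
triangular portion | 2850.00 | 91.67 | 20.00 | 261250.00 | 57000.00
Σ | 6450.00 |  |  | 369250.00 | 165000.00
X̄ = 369250.00 / 6450.00 = 57.25 in
Ȳ = 165000.00 / 6450.00 = 25.58 in

X̄ = 57.25 in, Ȳ = 25.58 in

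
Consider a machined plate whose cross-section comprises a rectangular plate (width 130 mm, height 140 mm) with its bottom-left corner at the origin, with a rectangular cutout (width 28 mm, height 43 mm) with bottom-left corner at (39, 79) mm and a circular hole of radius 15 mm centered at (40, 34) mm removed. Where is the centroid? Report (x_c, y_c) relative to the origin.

x_c = 66.97 mm, y_c = 69.31 mm

Part | A | x̄ᵢ | ȳᵢ | A·x̄ᵢ | A·ȳᵢ
plate | 18200.00 | 65.00 | 70.00 | 1183000.00 | 1274000.00
hole 1 | -1204.00 | 53.00 | 100.50 | -63812.00 | -121002.00
hole 2 | -706.86 | 40.00 | 34.00 | -28274.33 | -24033.18
Σ | 16289.14 |  |  | 1090913.67 | 1128964.82
x_c = 1090913.67 / 16289.14 = 66.97 mm
y_c = 1128964.82 / 16289.14 = 69.31 mm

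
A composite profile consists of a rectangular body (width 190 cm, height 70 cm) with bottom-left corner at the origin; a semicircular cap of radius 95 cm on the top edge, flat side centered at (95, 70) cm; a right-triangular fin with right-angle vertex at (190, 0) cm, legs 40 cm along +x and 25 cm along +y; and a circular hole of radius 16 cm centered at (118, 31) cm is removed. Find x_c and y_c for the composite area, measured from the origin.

x_c = 96.31 cm, y_c = 73.92 cm

rectangular body: A = 190 × 70 = 13300.00, centroid at (95.00, 35.00).
semicircular top: A = ½π·95² = 14176.44, centroid at (95.00, 110.32).
triangular fin: A = ½·40·25 = 500.00, centroid at (203.33, 8.33).
hole: A = −π·16² = -804.25, centroid at (118.00, 31.00).
ΣA = 27172.19 cm², ΣAx_c = 2617026.94 cm³, ΣAy_c = 2008668.90 cm³.
x_c = 2617026.94/27172.19 = 96.31 cm; y_c = 2008668.90/27172.19 = 73.92 cm.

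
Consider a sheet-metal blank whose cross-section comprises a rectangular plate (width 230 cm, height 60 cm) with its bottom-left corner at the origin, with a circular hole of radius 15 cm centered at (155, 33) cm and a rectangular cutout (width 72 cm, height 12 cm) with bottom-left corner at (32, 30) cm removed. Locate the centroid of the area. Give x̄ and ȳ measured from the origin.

x̄ = 116.01 cm, ȳ = 29.40 cm

Part | A | x̄ᵢ | ȳᵢ | A·x̄ᵢ | A·ȳᵢ
plate | 13800.00 | 115.00 | 30.00 | 1587000.00 | 414000.00
hole 1 | -706.86 | 155.00 | 33.00 | -109563.04 | -23326.33
hole 2 | -864.00 | 68.00 | 36.00 | -58752.00 | -31104.00
Σ | 12229.14 |  |  | 1418684.96 | 359569.67
x̄ = 1418684.96 / 12229.14 = 116.01 cm
ȳ = 359569.67 / 12229.14 = 29.40 cm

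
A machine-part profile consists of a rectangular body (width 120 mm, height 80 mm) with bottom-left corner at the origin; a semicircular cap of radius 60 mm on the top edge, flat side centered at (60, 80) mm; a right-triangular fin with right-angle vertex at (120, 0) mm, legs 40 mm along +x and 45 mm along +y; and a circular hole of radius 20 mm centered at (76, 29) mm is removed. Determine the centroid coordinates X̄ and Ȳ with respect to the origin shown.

X̄ = 63.08 mm, Ȳ = 64.27 mm

rectangular body: A = 120 × 80 = 9600.00, centroid at (60.00, 40.00).
semicircular top: A = ½π·60² = 5654.87, centroid at (60.00, 105.46).
triangular fin: A = ½·40·45 = 900.00, centroid at (133.33, 15.00).
hole: A = −π·20² = -1256.64, centroid at (76.00, 29.00).
ΣA = 14898.23 mm², ΣAX̄ = 939787.59 mm³, ΣAȲ = 957446.87 mm³.
X̄ = 939787.59/14898.23 = 63.08 mm; Ȳ = 957446.87/14898.23 = 64.27 mm.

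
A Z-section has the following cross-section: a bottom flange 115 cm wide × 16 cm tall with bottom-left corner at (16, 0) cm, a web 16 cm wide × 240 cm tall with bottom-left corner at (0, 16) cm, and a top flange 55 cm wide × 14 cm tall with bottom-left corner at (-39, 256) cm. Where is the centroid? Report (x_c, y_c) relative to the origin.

x_c = 24.36 cm, y_c = 114.65 cm

bottom flange: A = 115 × 16 = 1840.00, centroid at (73.50, 8.00).
web: A = 16 × 240 = 3840.00, centroid at (8.00, 136.00).
top flange: A = 55 × 14 = 770.00, centroid at (-11.50, 263.00).
ΣA = 6450.00 cm²
ΣAx_c = (1840.00)(73.50) + (3840.00)(8.00) + (770.00)(-11.50) = 157105.00 cm³
ΣAy_c = (1840.00)(8.00) + (3840.00)(136.00) + (770.00)(263.00) = 739470.00 cm³
x_c = 157105.00 / 6450.00 = 24.36 cm
y_c = 739470.00 / 6450.00 = 114.65 cm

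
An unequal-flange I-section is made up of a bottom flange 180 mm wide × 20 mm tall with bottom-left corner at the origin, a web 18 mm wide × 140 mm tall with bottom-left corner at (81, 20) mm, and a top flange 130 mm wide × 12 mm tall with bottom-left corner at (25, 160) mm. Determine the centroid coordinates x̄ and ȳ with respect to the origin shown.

x̄ = 90.00 mm, ȳ = 67.94 mm

bottom flange: A = 180 × 20 = 3600.00, centroid at (90.00, 10.00).
web: A = 18 × 140 = 2520.00, centroid at (90.00, 90.00).
top flange: A = 130 × 12 = 1560.00, centroid at (90.00, 166.00).
ΣA = 7680.00 mm²
ΣAx̄ = (3600.00)(90.00) + (2520.00)(90.00) + (1560.00)(90.00) = 691200.00 mm³
ΣAȳ = (3600.00)(10.00) + (2520.00)(90.00) + (1560.00)(166.00) = 521760.00 mm³
x̄ = 691200.00 / 7680.00 = 90.00 mm
ȳ = 521760.00 / 7680.00 = 67.94 mm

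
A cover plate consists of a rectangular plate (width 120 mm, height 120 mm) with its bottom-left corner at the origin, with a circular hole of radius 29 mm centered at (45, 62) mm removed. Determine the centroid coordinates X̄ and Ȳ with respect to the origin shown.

X̄ = 63.37 mm, Ȳ = 59.55 mm

Part | A | x̄ᵢ | ȳᵢ | A·x̄ᵢ | A·ȳᵢ
plate | 14400.00 | 60.00 | 60.00 | 864000.00 | 864000.00
hole | -2642.08 | 45.00 | 62.00 | -118893.57 | -163808.92
Σ | 11757.92 |  |  | 745106.43 | 700191.08
X̄ = 745106.43 / 11757.92 = 63.37 mm
Ȳ = 700191.08 / 11757.92 = 59.55 mm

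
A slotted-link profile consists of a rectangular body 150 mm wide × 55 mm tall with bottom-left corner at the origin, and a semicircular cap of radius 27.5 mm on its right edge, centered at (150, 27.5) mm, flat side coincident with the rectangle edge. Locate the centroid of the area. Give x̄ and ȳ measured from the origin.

rectangular body: A = 150 × 55 = 8250.00, centroid at (75.00, 27.50).
semicircular end: A = ½π·27.5² = 1187.91, centroid at (161.67, 27.50).
ΣA = 9437.91 mm²
ΣAx̄ = (8250.00)(75.00) + (1187.91)(161.67) = 810801.79 mm³
ΣAȳ = (8250.00)(27.50) + (1187.91)(27.50) = 259542.65 mm³
x̄ = 810801.79 / 9437.91 = 85.91 mm
ȳ = 259542.65 / 9437.91 = 27.50 mm

x̄ = 85.91 mm, ȳ = 27.50 mm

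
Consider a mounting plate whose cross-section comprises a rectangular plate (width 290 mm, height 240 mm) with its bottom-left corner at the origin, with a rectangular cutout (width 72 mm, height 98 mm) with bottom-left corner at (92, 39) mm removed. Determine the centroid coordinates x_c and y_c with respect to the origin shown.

x_c = 146.92 mm, y_c = 123.61 mm

plate: A = 290 × 240 = 69600.00, centroid at (145.00, 120.00).
hole: A = −(72 × 98) = -7056.00, centroid at (128.00, 88.00).
ΣA = 62544.00 mm²
ΣAx_c = (69600.00)(145.00) + (-7056.00)(128.00) = 9188832.00 mm³
ΣAy_c = (69600.00)(120.00) + (-7056.00)(88.00) = 7731072.00 mm³
x_c = 9188832.00 / 62544.00 = 146.92 mm
y_c = 7731072.00 / 62544.00 = 123.61 mm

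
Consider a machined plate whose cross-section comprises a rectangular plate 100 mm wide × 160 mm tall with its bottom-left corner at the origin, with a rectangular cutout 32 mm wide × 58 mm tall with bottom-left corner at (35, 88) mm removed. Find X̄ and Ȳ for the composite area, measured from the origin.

plate: A = 100 × 160 = 16000.00, centroid at (50.00, 80.00).
hole: A = −(32 × 58) = -1856.00, centroid at (51.00, 117.00).
ΣA = 14144.00 mm²
ΣAX̄ = (16000.00)(50.00) + (-1856.00)(51.00) = 705344.00 mm³
ΣAȲ = (16000.00)(80.00) + (-1856.00)(117.00) = 1062848.00 mm³
X̄ = 705344.00 / 14144.00 = 49.87 mm
Ȳ = 1062848.00 / 14144.00 = 75.14 mm

X̄ = 49.87 mm, Ȳ = 75.14 mm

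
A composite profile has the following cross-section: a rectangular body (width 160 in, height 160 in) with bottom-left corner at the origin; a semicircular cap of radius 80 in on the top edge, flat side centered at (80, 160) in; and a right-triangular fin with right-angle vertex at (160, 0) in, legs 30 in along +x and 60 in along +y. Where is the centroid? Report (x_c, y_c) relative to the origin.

rectangular body: A = 160 × 160 = 25600.00, centroid at (80.00, 80.00).
semicircular top: A = ½π·80² = 10053.10, centroid at (80.00, 193.95).
triangular fin: A = ½·30·60 = 900.00, centroid at (170.00, 20.00).
ΣA = 36553.10 in²
ΣAx_c = (25600.00)(80.00) + (10053.10)(80.00) + (900.00)(170.00) = 3005247.72 in³
ΣAy_c = (25600.00)(80.00) + (10053.10)(193.95) + (900.00)(20.00) = 4015828.77 in³
x_c = 3005247.72 / 36553.10 = 82.22 in
y_c = 4015828.77 / 36553.10 = 109.86 in

x_c = 82.22 in, y_c = 109.86 in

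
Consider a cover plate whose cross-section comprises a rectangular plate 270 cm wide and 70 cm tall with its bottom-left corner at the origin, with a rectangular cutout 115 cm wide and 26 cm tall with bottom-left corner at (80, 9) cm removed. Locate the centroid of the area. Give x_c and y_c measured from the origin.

Part | A | x̄ᵢ | ȳᵢ | A·x̄ᵢ | A·ȳᵢ
plate | 18900.00 | 135.00 | 35.00 | 2551500.00 | 661500.00
hole | -2990.00 | 137.50 | 22.00 | -411125.00 | -65780.00
Σ | 15910.00 |  |  | 2140375.00 | 595720.00
x_c = 2140375.00 / 15910.00 = 134.53 cm
y_c = 595720.00 / 15910.00 = 37.44 cm

x_c = 134.53 cm, y_c = 37.44 cm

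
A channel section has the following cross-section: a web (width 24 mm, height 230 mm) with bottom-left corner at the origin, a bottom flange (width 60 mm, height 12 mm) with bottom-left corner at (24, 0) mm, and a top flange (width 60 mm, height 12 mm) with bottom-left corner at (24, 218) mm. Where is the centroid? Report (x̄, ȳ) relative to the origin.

x̄ = 20.69 mm, ȳ = 115.00 mm

web: A = 24 × 230 = 5520.00, centroid at (12.00, 115.00).
bottom flange: A = 60 × 12 = 720.00, centroid at (54.00, 6.00).
top flange: A = 60 × 12 = 720.00, centroid at (54.00, 224.00).
ΣA = 6960.00 mm²
ΣAx̄ = (5520.00)(12.00) + (720.00)(54.00) + (720.00)(54.00) = 144000.00 mm³
ΣAȳ = (5520.00)(115.00) + (720.00)(6.00) + (720.00)(224.00) = 800400.00 mm³
x̄ = 144000.00 / 6960.00 = 20.69 mm
ȳ = 800400.00 / 6960.00 = 115.00 mm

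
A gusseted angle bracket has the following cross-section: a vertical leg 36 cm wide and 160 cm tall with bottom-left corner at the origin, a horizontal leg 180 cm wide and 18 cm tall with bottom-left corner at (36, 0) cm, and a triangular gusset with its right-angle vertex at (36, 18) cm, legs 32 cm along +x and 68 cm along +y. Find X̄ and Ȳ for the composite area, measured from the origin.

X̄ = 55.78 cm, Ȳ = 52.95 cm

Part | A | x̄ᵢ | ȳᵢ | A·x̄ᵢ | A·ȳᵢ
vertical leg | 5760.00 | 18.00 | 80.00 | 103680.00 | 460800.00
horizontal leg | 3240.00 | 126.00 | 9.00 | 408240.00 | 29160.00
gusset | 1088.00 | 46.67 | 40.67 | 50773.33 | 44245.33
Σ | 10088.00 |  |  | 562693.33 | 534205.33
X̄ = 562693.33 / 10088.00 = 55.78 cm
Ȳ = 534205.33 / 10088.00 = 52.95 cm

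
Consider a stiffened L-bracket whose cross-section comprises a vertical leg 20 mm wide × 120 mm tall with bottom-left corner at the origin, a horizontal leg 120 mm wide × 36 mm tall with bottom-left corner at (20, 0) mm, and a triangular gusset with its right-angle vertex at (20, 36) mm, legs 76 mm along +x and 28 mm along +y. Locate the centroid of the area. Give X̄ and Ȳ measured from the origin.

X̄ = 53.68 mm, Ȳ = 34.69 mm

Part | A | x̄ᵢ | ȳᵢ | A·x̄ᵢ | A·ȳᵢ
vertical leg | 2400.00 | 10.00 | 60.00 | 24000.00 | 144000.00
horizontal leg | 4320.00 | 80.00 | 18.00 | 345600.00 | 77760.00
gusset | 1064.00 | 45.33 | 45.33 | 48234.67 | 48234.67
Σ | 7784.00 |  |  | 417834.67 | 269994.67
X̄ = 417834.67 / 7784.00 = 53.68 mm
Ȳ = 269994.67 / 7784.00 = 34.69 mm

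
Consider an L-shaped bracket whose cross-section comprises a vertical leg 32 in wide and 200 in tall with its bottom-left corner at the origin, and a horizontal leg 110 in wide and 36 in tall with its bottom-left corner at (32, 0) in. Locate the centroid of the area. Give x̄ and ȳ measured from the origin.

x̄ = 43.14 in, ȳ = 68.66 in

Part | A | x̄ᵢ | ȳᵢ | A·x̄ᵢ | A·ȳᵢ
vertical leg | 6400.00 | 16.00 | 100.00 | 102400.00 | 640000.00
horizontal leg | 3960.00 | 87.00 | 18.00 | 344520.00 | 71280.00
Σ | 10360.00 |  |  | 446920.00 | 711280.00
x̄ = 446920.00 / 10360.00 = 43.14 in
ȳ = 711280.00 / 10360.00 = 68.66 in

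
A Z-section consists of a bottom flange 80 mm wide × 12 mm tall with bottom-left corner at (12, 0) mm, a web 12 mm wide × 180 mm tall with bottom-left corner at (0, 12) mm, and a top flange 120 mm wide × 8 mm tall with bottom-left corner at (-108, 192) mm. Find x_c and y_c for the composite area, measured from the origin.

x_c = 4.12 mm, y_c = 101.53 mm

Part | A | x̄ᵢ | ȳᵢ | A·x̄ᵢ | A·ȳᵢ
bottom flange | 960.00 | 52.00 | 6.00 | 49920.00 | 5760.00
web | 2160.00 | 6.00 | 102.00 | 12960.00 | 220320.00
top flange | 960.00 | -48.00 | 196.00 | -46080.00 | 188160.00
Σ | 4080.00 |  |  | 16800.00 | 414240.00
x_c = 16800.00 / 4080.00 = 4.12 mm
y_c = 414240.00 / 4080.00 = 101.53 mm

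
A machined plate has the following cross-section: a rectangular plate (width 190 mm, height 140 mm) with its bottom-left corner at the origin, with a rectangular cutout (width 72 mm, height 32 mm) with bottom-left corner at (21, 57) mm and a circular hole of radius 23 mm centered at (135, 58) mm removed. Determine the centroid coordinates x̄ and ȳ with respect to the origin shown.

x̄ = 95.93 mm, ȳ = 70.58 mm

plate: A = 190 × 140 = 26600.00, centroid at (95.00, 70.00).
hole 1: A = −(72 × 32) = -2304.00, centroid at (57.00, 73.00).
hole 2: A = −π·23² = -1661.90, centroid at (135.00, 58.00).
ΣA = 22634.10 mm², ΣAx̄ = 2171315.16 mm³, ΣAȳ = 1597417.65 mm³.
x̄ = 2171315.16/22634.10 = 95.93 mm; ȳ = 1597417.65/22634.10 = 70.58 mm.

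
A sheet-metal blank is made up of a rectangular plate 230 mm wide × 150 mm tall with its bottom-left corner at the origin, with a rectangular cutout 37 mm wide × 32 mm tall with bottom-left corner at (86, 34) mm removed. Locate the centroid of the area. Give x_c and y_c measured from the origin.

Part | A | x̄ᵢ | ȳᵢ | A·x̄ᵢ | A·ȳᵢ
plate | 34500.00 | 115.00 | 75.00 | 3967500.00 | 2587500.00
hole | -1184.00 | 104.50 | 50.00 | -123728.00 | -59200.00
Σ | 33316.00 |  |  | 3843772.00 | 2528300.00
x_c = 3843772.00 / 33316.00 = 115.37 mm
y_c = 2528300.00 / 33316.00 = 75.89 mm

x_c = 115.37 mm, y_c = 75.89 mm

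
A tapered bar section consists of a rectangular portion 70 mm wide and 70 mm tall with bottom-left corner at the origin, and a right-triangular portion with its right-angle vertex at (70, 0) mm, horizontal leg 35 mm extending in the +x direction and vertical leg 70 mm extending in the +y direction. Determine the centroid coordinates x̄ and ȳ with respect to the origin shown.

rectangular portion: A = 70 × 70 = 4900.00, centroid at (35.00, 35.00).
triangular portion: A = ½·35·70 = 1225.00, centroid at (81.67, 23.33).
ΣA = 6125.00 mm², ΣAx̄ = 271541.67 mm³, ΣAȳ = 200083.33 mm³.
x̄ = 271541.67/6125.00 = 44.33 mm; ȳ = 200083.33/6125.00 = 32.67 mm.

x̄ = 44.33 mm, ȳ = 32.67 mm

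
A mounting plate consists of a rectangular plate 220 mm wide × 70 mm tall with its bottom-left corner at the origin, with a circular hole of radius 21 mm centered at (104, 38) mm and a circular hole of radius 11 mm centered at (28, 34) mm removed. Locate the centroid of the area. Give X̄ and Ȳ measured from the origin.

plate: A = 220 × 70 = 15400.00, centroid at (110.00, 35.00).
hole 1: A = −π·21² = -1385.44, centroid at (104.00, 38.00).
hole 2: A = −π·11² = -380.13, centroid at (28.00, 34.00).
ΣA = 13634.42 mm², ΣAX̄ = 1539270.28 mm³, ΣAȲ = 473428.68 mm³.
X̄ = 1539270.28/13634.42 = 112.90 mm; Ȳ = 473428.68/13634.42 = 34.72 mm.

X̄ = 112.90 mm, Ȳ = 34.72 mm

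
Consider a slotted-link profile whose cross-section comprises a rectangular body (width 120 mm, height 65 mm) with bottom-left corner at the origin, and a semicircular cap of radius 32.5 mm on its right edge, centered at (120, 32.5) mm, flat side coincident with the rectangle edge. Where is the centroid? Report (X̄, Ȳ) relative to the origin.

Part | A | x̄ᵢ | ȳᵢ | A·x̄ᵢ | A·ȳᵢ
rectangular body | 7800.00 | 60.00 | 32.50 | 468000.00 | 253500.00
semicircular end | 1659.15 | 133.79 | 32.50 | 221983.85 | 53922.49
Σ | 9459.15 |  |  | 689983.85 | 307422.49
X̄ = 689983.85 / 9459.15 = 72.94 mm
Ȳ = 307422.49 / 9459.15 = 32.50 mm

X̄ = 72.94 mm, Ȳ = 32.50 mm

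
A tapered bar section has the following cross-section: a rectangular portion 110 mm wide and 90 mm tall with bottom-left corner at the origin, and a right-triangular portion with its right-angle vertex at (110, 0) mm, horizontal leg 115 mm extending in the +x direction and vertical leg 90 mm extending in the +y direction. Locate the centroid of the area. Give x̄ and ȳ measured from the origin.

rectangular portion: A = 110 × 90 = 9900.00, centroid at (55.00, 45.00).
triangular portion: A = ½·115·90 = 5175.00, centroid at (148.33, 30.00).
ΣA = 15075.00 mm², ΣAx̄ = 1312125.00 mm³, ΣAȳ = 600750.00 mm³.
x̄ = 1312125.00/15075.00 = 87.04 mm; ȳ = 600750.00/15075.00 = 39.85 mm.

x̄ = 87.04 mm, ȳ = 39.85 mm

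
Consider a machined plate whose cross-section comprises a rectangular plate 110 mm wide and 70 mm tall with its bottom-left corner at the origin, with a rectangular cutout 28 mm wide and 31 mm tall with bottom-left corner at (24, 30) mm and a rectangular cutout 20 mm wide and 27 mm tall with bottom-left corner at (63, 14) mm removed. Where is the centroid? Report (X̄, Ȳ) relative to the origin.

X̄ = 55.80 mm, Ȳ = 34.20 mm

Part | A | x̄ᵢ | ȳᵢ | A·x̄ᵢ | A·ȳᵢ
plate | 7700.00 | 55.00 | 35.00 | 423500.00 | 269500.00
hole 1 | -868.00 | 38.00 | 45.50 | -32984.00 | -39494.00
hole 2 | -540.00 | 73.00 | 27.50 | -39420.00 | -14850.00
Σ | 6292.00 |  |  | 351096.00 | 215156.00
X̄ = 351096.00 / 6292.00 = 55.80 mm
Ȳ = 215156.00 / 6292.00 = 34.20 mm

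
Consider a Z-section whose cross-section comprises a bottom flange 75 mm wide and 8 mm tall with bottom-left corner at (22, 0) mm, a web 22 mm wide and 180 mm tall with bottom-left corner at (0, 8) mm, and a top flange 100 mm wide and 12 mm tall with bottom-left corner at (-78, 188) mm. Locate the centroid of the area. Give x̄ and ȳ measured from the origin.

x̄ = 7.93 mm, ȳ = 108.21 mm

bottom flange: A = 75 × 8 = 600.00, centroid at (59.50, 4.00).
web: A = 22 × 180 = 3960.00, centroid at (11.00, 98.00).
top flange: A = 100 × 12 = 1200.00, centroid at (-28.00, 194.00).
ΣA = 5760.00 mm²
ΣAx̄ = (600.00)(59.50) + (3960.00)(11.00) + (1200.00)(-28.00) = 45660.00 mm³
ΣAȳ = (600.00)(4.00) + (3960.00)(98.00) + (1200.00)(194.00) = 623280.00 mm³
x̄ = 45660.00 / 5760.00 = 7.93 mm
ȳ = 623280.00 / 5760.00 = 108.21 mm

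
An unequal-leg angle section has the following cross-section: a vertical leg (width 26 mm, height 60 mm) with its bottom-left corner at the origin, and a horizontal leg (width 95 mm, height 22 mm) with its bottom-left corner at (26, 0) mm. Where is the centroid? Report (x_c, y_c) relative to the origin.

x_c = 47.64 mm, y_c = 19.12 mm

vertical leg: A = 26 × 60 = 1560.00, centroid at (13.00, 30.00).
horizontal leg: A = 95 × 22 = 2090.00, centroid at (73.50, 11.00).
ΣA = 3650.00 mm²
ΣAx_c = (1560.00)(13.00) + (2090.00)(73.50) = 173895.00 mm³
ΣAy_c = (1560.00)(30.00) + (2090.00)(11.00) = 69790.00 mm³
x_c = 173895.00 / 3650.00 = 47.64 mm
y_c = 69790.00 / 3650.00 = 19.12 mm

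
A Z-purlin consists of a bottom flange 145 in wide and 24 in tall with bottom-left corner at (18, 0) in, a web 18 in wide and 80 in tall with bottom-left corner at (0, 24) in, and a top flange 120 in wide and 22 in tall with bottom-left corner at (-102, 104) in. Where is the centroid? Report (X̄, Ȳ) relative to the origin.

Part | A | x̄ᵢ | ȳᵢ | A·x̄ᵢ | A·ȳᵢ
bottom flange | 3480.00 | 90.50 | 12.00 | 314940.00 | 41760.00
web | 1440.00 | 9.00 | 64.00 | 12960.00 | 92160.00
top flange | 2640.00 | -42.00 | 115.00 | -110880.00 | 303600.00
Σ | 7560.00 |  |  | 217020.00 | 437520.00
X̄ = 217020.00 / 7560.00 = 28.71 in
Ȳ = 437520.00 / 7560.00 = 57.87 in

X̄ = 28.71 in, Ȳ = 57.87 in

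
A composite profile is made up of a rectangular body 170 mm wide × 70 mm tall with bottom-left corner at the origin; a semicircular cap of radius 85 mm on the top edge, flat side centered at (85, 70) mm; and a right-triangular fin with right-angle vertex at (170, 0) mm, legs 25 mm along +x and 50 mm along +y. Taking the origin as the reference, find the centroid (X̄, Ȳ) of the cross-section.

rectangular body: A = 170 × 70 = 11900.00, centroid at (85.00, 35.00).
semicircular top: A = ½π·85² = 11349.00, centroid at (85.00, 106.08).
triangular fin: A = ½·25·50 = 625.00, centroid at (178.33, 16.67).
ΣA = 23874.00 mm²
ΣAX̄ = (11900.00)(85.00) + (11349.00)(85.00) + (625.00)(178.33) = 2087623.63 mm³
ΣAȲ = (11900.00)(35.00) + (11349.00)(106.08) + (625.00)(16.67) = 1630763.58 mm³
X̄ = 2087623.63 / 23874.00 = 87.44 mm
Ȳ = 1630763.58 / 23874.00 = 68.31 mm

X̄ = 87.44 mm, Ȳ = 68.31 mm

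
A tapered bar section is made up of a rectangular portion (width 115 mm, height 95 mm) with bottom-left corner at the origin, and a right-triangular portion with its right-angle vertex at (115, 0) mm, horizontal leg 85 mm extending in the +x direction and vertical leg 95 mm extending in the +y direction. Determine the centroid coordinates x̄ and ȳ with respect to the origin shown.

rectangular portion: A = 115 × 95 = 10925.00, centroid at (57.50, 47.50).
triangular portion: A = ½·85·95 = 4037.50, centroid at (143.33, 31.67).
ΣA = 14962.50 mm²
ΣAx̄ = (10925.00)(57.50) + (4037.50)(143.33) = 1206895.83 mm³
ΣAȳ = (10925.00)(47.50) + (4037.50)(31.67) = 646791.67 mm³
x̄ = 1206895.83 / 14962.50 = 80.66 mm
ȳ = 646791.67 / 14962.50 = 43.23 mm

x̄ = 80.66 mm, ȳ = 43.23 mm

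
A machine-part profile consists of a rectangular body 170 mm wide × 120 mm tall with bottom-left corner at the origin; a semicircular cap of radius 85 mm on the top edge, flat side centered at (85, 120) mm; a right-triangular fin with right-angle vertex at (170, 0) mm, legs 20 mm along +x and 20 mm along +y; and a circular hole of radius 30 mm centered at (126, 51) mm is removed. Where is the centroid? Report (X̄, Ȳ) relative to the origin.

X̄ = 81.65 mm, Ȳ = 97.95 mm

Part | A | x̄ᵢ | ȳᵢ | A·x̄ᵢ | A·ȳᵢ
rectangular body | 20400.00 | 85.00 | 60.00 | 1734000.00 | 1224000.00
semicircular top | 11349.00 | 85.00 | 156.08 | 964665.29 | 1771297.08
triangular fin | 200.00 | 176.67 | 6.67 | 35333.33 | 1333.33
hole | -2827.43 | 126.00 | 51.00 | -356256.61 | -144199.10
Σ | 29121.57 |  |  | 2377742.02 | 2852431.31
X̄ = 2377742.02 / 29121.57 = 81.65 mm
Ȳ = 2852431.31 / 29121.57 = 97.95 mm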